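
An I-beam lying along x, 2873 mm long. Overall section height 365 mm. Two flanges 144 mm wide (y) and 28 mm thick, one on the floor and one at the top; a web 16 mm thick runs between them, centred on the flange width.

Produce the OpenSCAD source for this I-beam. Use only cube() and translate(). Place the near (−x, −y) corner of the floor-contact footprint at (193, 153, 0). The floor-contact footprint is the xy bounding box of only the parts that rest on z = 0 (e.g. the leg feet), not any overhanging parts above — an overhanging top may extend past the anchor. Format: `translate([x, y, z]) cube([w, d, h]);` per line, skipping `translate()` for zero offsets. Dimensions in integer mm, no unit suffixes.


translate([193, 153, 0]) cube([2873, 144, 28]);
translate([193, 217, 28]) cube([2873, 16, 309]);
translate([193, 153, 337]) cube([2873, 144, 28]);


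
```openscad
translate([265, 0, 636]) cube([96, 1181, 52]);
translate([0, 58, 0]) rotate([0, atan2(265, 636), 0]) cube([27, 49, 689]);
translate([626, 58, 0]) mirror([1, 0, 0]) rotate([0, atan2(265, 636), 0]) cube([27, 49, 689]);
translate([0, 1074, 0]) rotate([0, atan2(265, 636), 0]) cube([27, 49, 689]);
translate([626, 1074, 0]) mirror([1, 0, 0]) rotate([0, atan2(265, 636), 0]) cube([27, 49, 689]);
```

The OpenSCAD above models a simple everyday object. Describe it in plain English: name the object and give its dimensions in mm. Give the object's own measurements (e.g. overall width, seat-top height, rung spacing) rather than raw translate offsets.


A sawhorse. A 96×1181×52 mm beam (x, y, z) sits on two A-frame leg pairs. Each pair is two raked legs of 27×49 mm section (49 mm along y) splaying symmetrically in x. Each leg rises 636 mm vertically over 265 mm of horizontal reach and is 689 mm long along its own axis. Every leg's outer bottom edge rests on the floor and its outer top edge meets a bottom edge of the beam — the left legs (tilting toward +x) meet the beam's −x bottom edge, the right legs (their mirror images, tilting toward −x) meet its +x bottom edge — so the leg tops tuck under the beam, the beam's underside is 636 mm above the floor, and the feet are 626 mm apart outside-to-outside with the beam centred between them. The two leg pairs are set in 58 mm from either end of the beam.


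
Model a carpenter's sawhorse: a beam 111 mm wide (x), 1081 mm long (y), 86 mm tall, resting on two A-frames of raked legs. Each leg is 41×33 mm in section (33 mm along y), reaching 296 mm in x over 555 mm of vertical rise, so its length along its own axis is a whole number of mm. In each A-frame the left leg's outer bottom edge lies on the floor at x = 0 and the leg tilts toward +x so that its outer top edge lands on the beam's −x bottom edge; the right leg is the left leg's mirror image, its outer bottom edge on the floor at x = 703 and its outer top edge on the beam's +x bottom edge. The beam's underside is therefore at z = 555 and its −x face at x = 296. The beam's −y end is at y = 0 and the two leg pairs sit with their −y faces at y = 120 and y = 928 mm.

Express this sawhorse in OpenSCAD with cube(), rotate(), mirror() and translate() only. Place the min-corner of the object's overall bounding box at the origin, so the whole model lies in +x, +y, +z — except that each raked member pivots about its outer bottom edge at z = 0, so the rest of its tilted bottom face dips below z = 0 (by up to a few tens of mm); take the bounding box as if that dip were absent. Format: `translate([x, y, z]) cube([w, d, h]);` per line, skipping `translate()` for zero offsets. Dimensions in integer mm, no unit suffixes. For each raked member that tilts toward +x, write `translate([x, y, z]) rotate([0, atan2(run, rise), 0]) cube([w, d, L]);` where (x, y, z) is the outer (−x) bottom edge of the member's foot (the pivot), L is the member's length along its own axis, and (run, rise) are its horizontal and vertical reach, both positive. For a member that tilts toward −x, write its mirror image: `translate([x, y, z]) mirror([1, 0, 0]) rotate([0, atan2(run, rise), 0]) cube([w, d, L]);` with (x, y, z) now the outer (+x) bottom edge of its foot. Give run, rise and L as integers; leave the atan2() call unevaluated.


translate([296, 0, 555]) cube([111, 1081, 86]);
translate([0, 120, 0]) rotate([0, atan2(296, 555), 0]) cube([41, 33, 629]);
translate([703, 120, 0]) mirror([1, 0, 0]) rotate([0, atan2(296, 555), 0]) cube([41, 33, 629]);
translate([0, 928, 0]) rotate([0, atan2(296, 555), 0]) cube([41, 33, 629]);
translate([703, 928, 0]) mirror([1, 0, 0]) rotate([0, atan2(296, 555), 0]) cube([41, 33, 629]);


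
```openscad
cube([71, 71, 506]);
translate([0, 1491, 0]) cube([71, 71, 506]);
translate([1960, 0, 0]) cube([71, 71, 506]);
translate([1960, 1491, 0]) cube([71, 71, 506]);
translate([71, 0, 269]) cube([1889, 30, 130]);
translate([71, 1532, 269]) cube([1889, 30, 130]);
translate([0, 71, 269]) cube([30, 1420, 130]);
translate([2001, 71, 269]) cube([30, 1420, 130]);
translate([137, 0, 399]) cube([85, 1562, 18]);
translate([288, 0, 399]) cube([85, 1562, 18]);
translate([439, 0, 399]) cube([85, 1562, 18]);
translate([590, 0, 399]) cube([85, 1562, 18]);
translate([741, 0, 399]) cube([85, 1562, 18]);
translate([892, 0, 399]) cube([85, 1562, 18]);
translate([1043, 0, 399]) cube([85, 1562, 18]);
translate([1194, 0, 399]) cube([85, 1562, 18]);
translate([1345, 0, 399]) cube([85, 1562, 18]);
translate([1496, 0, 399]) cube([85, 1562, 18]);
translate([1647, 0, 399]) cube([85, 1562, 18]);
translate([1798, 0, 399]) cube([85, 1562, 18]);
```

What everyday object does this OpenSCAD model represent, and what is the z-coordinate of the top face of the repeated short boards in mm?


A bed frame. The slat-top height is 417 mm.

Four posts, four rails, and a row of slats — a bed frame. Slats sit on the rails at z = 269 + 130 = 399; with slat thickness 18, the top is 417 mm.


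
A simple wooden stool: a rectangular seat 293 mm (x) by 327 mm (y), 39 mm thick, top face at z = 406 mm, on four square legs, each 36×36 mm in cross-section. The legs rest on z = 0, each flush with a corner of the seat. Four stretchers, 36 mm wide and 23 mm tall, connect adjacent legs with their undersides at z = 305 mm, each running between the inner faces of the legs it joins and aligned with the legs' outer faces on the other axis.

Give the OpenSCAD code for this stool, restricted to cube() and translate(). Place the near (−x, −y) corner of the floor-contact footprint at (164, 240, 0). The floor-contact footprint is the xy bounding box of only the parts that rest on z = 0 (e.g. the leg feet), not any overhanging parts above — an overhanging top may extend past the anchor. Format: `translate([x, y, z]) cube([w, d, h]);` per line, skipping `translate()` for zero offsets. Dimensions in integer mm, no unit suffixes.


// leg_h = 406 - 39 = 367
// stretcher span = 293 - 2*36 = 221
translate([164, 240, 367]) cube([293, 327, 39]);
translate([164, 240, 0]) cube([36, 36, 367]);
translate([421, 240, 0]) cube([36, 36, 367]);
translate([164, 531, 0]) cube([36, 36, 367]);
translate([421, 531, 0]) cube([36, 36, 367]);
translate([200, 240, 305]) cube([221, 36, 23]);
translate([200, 531, 305]) cube([221, 36, 23]);
translate([164, 276, 305]) cube([36, 255, 23]);
translate([421, 276, 305]) cube([36, 255, 23]);


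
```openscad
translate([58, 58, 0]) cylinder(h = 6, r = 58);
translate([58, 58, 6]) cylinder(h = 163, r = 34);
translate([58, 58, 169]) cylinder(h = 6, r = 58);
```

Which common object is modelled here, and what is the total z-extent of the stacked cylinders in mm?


A spool. The overall height is 175 mm.

Three coaxial cylinders, large–small–large — a spool. Two 6 mm flanges and a 163 mm core give 6 + 163 + 6 = 175 mm.


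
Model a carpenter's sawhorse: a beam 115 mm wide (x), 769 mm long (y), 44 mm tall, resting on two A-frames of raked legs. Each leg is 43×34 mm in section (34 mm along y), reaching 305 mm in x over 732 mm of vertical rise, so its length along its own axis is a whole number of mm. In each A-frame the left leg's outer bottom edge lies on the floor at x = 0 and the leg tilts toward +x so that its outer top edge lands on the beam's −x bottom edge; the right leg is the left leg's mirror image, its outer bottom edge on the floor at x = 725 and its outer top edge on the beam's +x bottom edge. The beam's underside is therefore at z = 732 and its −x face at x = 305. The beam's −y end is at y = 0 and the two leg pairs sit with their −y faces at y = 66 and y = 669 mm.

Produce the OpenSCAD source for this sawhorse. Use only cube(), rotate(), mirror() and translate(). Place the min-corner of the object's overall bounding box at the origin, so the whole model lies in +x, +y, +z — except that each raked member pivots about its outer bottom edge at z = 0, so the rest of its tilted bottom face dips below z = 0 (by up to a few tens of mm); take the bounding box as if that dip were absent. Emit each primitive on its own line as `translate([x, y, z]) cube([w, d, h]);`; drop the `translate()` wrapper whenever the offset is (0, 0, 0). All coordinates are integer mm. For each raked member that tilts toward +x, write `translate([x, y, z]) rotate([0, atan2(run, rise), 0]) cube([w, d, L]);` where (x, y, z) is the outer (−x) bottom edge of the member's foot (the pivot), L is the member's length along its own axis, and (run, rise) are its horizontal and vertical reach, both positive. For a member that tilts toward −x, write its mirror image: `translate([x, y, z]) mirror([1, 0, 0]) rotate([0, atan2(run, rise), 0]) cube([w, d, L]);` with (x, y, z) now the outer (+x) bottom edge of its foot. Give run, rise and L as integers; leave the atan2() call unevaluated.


translate([305, 0, 732]) cube([115, 769, 44]);
translate([0, 66, 0]) rotate([0, atan2(305, 732), 0]) cube([43, 34, 793]);
translate([725, 66, 0]) mirror([1, 0, 0]) rotate([0, atan2(305, 732), 0]) cube([43, 34, 793]);
translate([0, 669, 0]) rotate([0, atan2(305, 732), 0]) cube([43, 34, 793]);
translate([725, 669, 0]) mirror([1, 0, 0]) rotate([0, atan2(305, 732), 0]) cube([43, 34, 793]);


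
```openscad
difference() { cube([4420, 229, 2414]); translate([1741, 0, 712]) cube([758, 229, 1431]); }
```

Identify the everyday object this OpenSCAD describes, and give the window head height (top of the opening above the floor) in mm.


A wall with a window opening. The window head height is 2143 mm.

A wall with a rectangular opening subtracted — a window. Sill at z = 712, opening 1431 mm tall, so the head is at 712 + 1431 = 2143 mm.


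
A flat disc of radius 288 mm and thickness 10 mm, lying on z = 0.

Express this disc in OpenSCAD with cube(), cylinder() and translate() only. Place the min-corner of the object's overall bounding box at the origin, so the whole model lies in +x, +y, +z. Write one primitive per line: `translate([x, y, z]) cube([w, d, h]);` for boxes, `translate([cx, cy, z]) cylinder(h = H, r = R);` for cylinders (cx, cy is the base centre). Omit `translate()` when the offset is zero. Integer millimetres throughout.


translate([288, 288, 0]) cylinder(h = 10, r = 288);


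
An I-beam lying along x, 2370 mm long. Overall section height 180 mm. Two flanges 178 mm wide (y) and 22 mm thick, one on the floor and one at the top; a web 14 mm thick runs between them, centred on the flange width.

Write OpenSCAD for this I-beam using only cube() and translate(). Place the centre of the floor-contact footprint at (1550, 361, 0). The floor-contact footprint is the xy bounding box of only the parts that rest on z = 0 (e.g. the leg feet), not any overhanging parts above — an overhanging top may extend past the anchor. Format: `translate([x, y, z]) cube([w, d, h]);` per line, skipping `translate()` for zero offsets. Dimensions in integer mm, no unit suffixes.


translate([365, 272, 0]) cube([2370, 178, 22]);
translate([365, 354, 22]) cube([2370, 14, 136]);
translate([365, 272, 158]) cube([2370, 178, 22]);


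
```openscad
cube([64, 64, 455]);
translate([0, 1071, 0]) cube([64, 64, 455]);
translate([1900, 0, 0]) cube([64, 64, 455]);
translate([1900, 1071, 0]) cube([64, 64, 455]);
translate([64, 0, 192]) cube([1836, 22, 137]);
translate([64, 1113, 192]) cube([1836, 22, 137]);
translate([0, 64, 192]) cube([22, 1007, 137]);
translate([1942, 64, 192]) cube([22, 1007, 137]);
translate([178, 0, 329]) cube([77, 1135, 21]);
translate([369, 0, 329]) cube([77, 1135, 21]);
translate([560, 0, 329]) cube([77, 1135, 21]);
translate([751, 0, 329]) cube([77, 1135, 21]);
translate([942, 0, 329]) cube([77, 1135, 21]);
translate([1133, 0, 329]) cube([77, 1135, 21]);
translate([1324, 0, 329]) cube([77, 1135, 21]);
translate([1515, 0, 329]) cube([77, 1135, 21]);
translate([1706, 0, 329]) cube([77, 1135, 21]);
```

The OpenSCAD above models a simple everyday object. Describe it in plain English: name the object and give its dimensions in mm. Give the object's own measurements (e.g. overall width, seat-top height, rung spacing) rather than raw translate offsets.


A bed frame 1964 mm long (x) by 1135 mm wide (y). Four 64×64 mm corner posts, 455 mm tall, at the corners of the footprint. Four rails of 22 mm thickness and 137 mm height run between adjacent posts with their undersides at z = 192 mm, their outer faces flush with the outside of the frame (the two x-running rails run between the posts' inner faces; the two y-running rails run between the posts' inner faces). 9 slats, each 77 mm wide (x) and 21 mm thick, lie across the top of the two x-running rails, running the full 1135 mm width of the frame in y; along x they sit between the end posts with a 114 mm gap after the −x posts and between neighbouring slats, leaving 117 mm before the +x posts.


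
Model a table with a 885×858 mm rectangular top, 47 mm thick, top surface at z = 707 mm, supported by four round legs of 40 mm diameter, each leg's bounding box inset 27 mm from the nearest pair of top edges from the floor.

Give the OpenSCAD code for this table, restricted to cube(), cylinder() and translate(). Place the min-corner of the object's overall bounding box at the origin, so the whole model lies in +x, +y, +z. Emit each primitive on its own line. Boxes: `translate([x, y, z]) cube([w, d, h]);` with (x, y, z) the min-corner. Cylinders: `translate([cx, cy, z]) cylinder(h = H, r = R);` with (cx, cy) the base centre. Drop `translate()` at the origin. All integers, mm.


// leg_h = 707 - 47 = 660
translate([0, 0, 660]) cube([885, 858, 47]);
translate([47, 47, 0]) cylinder(h = 660, r = 20);
translate([838, 47, 0]) cylinder(h = 660, r = 20);
translate([47, 811, 0]) cylinder(h = 660, r = 20);
translate([838, 811, 0]) cylinder(h = 660, r = 20);


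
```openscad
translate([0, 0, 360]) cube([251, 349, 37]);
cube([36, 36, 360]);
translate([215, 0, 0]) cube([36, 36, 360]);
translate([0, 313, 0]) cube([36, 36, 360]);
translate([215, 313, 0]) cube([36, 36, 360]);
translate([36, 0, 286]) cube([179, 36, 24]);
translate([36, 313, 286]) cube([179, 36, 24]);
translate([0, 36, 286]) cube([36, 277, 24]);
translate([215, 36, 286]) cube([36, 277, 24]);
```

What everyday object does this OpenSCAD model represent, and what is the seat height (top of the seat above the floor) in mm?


A stool. The seat height is 397 mm.

A 251×349×37 slab at z = 360 on four corner posts — a stool. The seat top is 360 + 37 = 397 mm.


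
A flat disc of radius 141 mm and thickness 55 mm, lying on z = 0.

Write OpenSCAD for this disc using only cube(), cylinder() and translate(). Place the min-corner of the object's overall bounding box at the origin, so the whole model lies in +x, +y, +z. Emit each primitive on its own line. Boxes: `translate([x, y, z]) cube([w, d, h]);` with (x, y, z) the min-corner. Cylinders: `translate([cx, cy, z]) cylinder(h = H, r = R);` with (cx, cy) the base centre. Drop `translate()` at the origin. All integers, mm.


translate([141, 141, 0]) cylinder(h = 55, r = 141);


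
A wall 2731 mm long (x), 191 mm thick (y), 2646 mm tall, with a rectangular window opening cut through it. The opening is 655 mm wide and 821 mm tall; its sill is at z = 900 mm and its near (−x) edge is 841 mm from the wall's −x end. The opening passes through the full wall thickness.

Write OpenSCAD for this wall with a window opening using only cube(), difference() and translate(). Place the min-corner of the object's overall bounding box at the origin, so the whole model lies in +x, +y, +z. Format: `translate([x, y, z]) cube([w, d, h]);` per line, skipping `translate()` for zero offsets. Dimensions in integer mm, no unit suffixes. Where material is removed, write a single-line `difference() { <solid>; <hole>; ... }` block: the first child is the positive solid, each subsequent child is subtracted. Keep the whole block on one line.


difference() { cube([2731, 191, 2646]); translate([841, 0, 900]) cube([655, 191, 821]); }


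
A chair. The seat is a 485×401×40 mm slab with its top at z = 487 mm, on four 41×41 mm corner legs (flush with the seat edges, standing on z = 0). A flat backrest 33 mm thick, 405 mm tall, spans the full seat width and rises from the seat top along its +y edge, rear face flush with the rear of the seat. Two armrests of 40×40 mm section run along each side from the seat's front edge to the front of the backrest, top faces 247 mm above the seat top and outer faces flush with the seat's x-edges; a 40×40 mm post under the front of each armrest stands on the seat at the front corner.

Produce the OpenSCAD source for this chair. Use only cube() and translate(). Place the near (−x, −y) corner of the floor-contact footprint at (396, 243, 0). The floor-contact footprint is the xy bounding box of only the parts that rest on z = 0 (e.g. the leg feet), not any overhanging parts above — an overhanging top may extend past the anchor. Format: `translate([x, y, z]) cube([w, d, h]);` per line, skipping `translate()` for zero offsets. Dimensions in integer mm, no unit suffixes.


// leg_h = 487 - 40 = 447
// arm post h = 247 - 40 = 207
translate([396, 243, 447]) cube([485, 401, 40]);
translate([396, 243, 0]) cube([41, 41, 447]);
translate([840, 243, 0]) cube([41, 41, 447]);
translate([396, 603, 0]) cube([41, 41, 447]);
translate([840, 603, 0]) cube([41, 41, 447]);
translate([396, 611, 487]) cube([485, 33, 405]);
translate([396, 243, 694]) cube([40, 368, 40]);
translate([841, 243, 694]) cube([40, 368, 40]);
translate([396, 243, 487]) cube([40, 40, 207]);
translate([841, 243, 487]) cube([40, 40, 207]);


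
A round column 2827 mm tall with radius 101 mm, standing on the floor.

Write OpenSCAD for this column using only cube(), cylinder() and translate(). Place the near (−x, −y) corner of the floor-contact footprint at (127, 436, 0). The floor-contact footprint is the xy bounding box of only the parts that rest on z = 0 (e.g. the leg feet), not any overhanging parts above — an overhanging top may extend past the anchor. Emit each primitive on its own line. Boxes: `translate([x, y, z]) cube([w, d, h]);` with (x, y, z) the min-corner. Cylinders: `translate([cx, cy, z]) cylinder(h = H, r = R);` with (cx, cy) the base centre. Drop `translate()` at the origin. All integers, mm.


translate([228, 537, 0]) cylinder(h = 2827, r = 101);


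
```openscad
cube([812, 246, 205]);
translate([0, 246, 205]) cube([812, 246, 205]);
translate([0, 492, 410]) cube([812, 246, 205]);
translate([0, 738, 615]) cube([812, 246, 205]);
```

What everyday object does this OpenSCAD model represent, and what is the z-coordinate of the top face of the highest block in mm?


A staircase. The total rise is 820 mm.

4 identical blocks, each offset up and back from the previous — a staircase. Each step is 205 mm tall and there are 4 of them, so the total rise is 4 × 205 = 820 mm.


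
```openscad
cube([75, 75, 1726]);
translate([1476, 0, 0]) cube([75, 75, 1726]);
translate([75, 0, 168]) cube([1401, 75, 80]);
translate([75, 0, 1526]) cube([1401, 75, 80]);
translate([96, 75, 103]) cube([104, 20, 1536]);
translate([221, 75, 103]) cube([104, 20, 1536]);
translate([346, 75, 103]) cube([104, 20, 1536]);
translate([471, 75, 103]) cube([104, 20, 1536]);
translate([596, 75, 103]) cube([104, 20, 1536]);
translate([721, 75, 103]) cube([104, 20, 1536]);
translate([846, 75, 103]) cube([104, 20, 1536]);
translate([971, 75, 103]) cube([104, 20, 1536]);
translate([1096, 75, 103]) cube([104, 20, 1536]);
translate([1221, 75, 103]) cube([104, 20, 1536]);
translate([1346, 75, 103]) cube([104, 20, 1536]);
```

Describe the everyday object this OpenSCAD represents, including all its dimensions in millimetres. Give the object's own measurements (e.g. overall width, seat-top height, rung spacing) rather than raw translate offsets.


A fence section. Two 75×75 mm posts, 1726 mm tall, stand on the floor with a clear span of 1401 mm between their inner faces. Two horizontal rails of 75×80 mm section span the gap between the posts with their undersides at z = 168 mm and z = 1526 mm, flush with the posts' −y face. 11 pickets, each 104 mm wide, 20 mm thick and 1536 mm tall, are fixed to the +y face of the rails with their bottoms at z = 103 mm, spaced across the span with a 21 mm gap after the −x post and between neighbouring pickets, with 26 mm left before the +x post.


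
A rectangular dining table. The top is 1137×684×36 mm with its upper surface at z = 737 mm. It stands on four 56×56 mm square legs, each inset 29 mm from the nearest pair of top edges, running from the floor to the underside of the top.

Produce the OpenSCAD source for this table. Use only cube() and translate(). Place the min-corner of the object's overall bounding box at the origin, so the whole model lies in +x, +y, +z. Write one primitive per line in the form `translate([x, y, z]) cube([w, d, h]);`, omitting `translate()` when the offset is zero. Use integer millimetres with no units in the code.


translate([0, 0, 701]) cube([1137, 684, 36]);
translate([29, 29, 0]) cube([56, 56, 701]);
translate([1052, 29, 0]) cube([56, 56, 701]);
translate([29, 599, 0]) cube([56, 56, 701]);
translate([1052, 599, 0]) cube([56, 56, 701]);


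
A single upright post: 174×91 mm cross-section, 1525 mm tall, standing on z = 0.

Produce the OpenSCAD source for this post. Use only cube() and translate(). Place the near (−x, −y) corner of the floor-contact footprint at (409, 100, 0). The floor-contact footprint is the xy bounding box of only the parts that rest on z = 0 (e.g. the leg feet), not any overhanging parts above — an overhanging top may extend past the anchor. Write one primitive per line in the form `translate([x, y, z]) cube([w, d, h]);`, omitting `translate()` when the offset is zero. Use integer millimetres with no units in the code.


translate([409, 100, 0]) cube([174, 91, 1525]);


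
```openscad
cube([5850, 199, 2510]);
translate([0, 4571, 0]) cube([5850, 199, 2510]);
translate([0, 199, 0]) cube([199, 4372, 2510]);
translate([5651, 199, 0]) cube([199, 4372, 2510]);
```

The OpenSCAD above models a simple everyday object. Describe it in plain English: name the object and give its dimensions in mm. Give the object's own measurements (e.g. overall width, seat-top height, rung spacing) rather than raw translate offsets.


The wall frame of a small rectangular building: four walls, each 2510 mm tall and 199 mm thick, enclosing a footprint 5850 mm (x) by 4770 mm (y) outside-to-outside, with no floor or roof. The front and back walls (the −y and +y sides) span the full width; the two side walls fit between them.


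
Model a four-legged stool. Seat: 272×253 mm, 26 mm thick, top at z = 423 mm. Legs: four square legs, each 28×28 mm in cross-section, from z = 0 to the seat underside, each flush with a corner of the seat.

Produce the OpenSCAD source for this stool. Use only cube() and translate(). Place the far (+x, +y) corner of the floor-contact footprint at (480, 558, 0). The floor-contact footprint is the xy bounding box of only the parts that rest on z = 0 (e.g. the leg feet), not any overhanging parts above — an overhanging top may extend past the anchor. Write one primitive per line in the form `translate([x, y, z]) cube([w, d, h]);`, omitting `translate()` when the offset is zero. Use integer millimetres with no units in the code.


translate([208, 305, 397]) cube([272, 253, 26]);
translate([208, 305, 0]) cube([28, 28, 397]);
translate([452, 305, 0]) cube([28, 28, 397]);
translate([208, 530, 0]) cube([28, 28, 397]);
translate([452, 530, 0]) cube([28, 28, 397]);


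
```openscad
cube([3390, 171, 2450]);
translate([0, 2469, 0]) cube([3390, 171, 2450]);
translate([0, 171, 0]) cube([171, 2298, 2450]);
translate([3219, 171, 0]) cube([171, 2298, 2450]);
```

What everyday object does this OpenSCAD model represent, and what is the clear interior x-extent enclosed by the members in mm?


A house (or room) frame. The interior width is 3048 mm.

Four 2450 mm walls enclosing a rectangle with no floor or roof — a room or house frame. Outside width is 3390 mm and wall thickness is 171 mm, so the interior width is 3390 − 2 × 171 = 3048 mm.


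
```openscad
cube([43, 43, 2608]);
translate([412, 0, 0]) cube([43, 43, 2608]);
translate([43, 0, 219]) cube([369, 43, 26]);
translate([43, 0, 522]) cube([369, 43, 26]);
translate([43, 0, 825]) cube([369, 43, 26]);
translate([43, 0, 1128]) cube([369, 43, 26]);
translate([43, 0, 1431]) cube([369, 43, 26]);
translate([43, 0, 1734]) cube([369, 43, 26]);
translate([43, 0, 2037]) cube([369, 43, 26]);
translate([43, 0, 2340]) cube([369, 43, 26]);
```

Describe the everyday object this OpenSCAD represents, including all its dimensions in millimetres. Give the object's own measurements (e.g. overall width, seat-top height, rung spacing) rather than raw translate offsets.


A straight ladder. Two 43×43 mm vertical rails, 2608 mm tall, stand 455 mm apart (outside-to-outside) with their front faces coplanar on the −y side. 8 rungs, each 43 mm deep and 26 mm tall, span between the inner faces of the rails, front faces flush with the rails. The lowest rung's underside is at z = 219 mm and rungs are spaced 303 mm apart (underside to underside).


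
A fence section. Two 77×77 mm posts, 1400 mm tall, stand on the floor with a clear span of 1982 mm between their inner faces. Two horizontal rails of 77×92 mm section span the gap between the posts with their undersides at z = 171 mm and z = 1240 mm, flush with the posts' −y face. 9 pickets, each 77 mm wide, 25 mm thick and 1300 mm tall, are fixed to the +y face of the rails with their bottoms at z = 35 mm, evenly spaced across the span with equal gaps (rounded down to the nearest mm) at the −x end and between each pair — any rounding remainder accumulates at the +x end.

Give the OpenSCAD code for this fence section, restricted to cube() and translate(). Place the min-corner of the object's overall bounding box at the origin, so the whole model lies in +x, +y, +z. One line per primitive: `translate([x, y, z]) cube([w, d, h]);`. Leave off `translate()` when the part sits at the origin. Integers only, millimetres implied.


cube([77, 77, 1400]);
translate([2059, 0, 0]) cube([77, 77, 1400]);
translate([77, 0, 171]) cube([1982, 77, 92]);
translate([77, 0, 1240]) cube([1982, 77, 92]);
translate([205, 77, 35]) cube([77, 25, 1300]);
translate([410, 77, 35]) cube([77, 25, 1300]);
translate([615, 77, 35]) cube([77, 25, 1300]);
translate([820, 77, 35]) cube([77, 25, 1300]);
translate([1025, 77, 35]) cube([77, 25, 1300]);
translate([1230, 77, 35]) cube([77, 25, 1300]);
translate([1435, 77, 35]) cube([77, 25, 1300]);
translate([1640, 77, 35]) cube([77, 25, 1300]);
translate([1845, 77, 35]) cube([77, 25, 1300]);


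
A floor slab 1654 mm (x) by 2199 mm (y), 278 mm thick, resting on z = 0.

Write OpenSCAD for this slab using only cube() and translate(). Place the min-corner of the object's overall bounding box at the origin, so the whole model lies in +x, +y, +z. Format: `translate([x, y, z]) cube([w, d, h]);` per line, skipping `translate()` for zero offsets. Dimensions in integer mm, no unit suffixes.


cube([1654, 2199, 278]);


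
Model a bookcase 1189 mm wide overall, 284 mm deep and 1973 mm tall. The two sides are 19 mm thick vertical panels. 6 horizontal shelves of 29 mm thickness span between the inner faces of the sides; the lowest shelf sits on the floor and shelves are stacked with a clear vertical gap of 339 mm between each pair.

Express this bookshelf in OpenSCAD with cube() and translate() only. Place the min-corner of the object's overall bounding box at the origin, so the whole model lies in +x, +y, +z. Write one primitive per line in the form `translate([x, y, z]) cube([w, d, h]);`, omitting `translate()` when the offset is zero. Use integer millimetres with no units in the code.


cube([19, 284, 1973]);
translate([1170, 0, 0]) cube([19, 284, 1973]);
translate([19, 0, 0]) cube([1151, 284, 29]);
translate([19, 0, 368]) cube([1151, 284, 29]);
translate([19, 0, 736]) cube([1151, 284, 29]);
translate([19, 0, 1104]) cube([1151, 284, 29]);
translate([19, 0, 1472]) cube([1151, 284, 29]);
translate([19, 0, 1840]) cube([1151, 284, 29]);


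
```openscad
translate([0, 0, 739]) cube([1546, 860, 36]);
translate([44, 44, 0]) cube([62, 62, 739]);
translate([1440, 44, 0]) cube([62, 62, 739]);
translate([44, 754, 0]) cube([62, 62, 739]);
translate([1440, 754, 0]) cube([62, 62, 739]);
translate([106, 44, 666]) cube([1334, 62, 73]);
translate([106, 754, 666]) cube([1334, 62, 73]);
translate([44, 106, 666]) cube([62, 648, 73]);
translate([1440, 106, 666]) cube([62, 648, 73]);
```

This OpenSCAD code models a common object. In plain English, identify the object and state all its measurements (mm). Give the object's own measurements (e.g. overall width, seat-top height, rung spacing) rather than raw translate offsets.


A table: top 1546 mm (x) × 860 mm (y), 36 mm thick, upper face at z = 775 mm, on four 62×62 mm square legs, each inset 44 mm from the nearest pair of top edges from z = 0 to the bottom of the top. Four apron rails, 62 mm thick and 73 mm tall, run between adjacent legs with their top edges flush with the underside of the top and their outer faces flush with the legs' outer faces.


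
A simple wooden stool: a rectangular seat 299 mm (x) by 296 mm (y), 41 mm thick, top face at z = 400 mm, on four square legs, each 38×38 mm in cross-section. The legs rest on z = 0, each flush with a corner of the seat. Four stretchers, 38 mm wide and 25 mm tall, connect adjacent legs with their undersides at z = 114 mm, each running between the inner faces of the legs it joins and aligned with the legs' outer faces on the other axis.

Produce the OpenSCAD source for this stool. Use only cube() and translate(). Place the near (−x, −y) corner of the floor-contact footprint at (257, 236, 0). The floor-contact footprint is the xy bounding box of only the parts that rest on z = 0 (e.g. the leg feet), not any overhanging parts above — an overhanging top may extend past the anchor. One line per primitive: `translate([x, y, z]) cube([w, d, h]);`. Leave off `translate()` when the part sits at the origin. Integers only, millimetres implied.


translate([257, 236, 359]) cube([299, 296, 41]);
translate([257, 236, 0]) cube([38, 38, 359]);
translate([518, 236, 0]) cube([38, 38, 359]);
translate([257, 494, 0]) cube([38, 38, 359]);
translate([518, 494, 0]) cube([38, 38, 359]);
translate([295, 236, 114]) cube([223, 38, 25]);
translate([295, 494, 114]) cube([223, 38, 25]);
translate([257, 274, 114]) cube([38, 220, 25]);
translate([518, 274, 114]) cube([38, 220, 25]);


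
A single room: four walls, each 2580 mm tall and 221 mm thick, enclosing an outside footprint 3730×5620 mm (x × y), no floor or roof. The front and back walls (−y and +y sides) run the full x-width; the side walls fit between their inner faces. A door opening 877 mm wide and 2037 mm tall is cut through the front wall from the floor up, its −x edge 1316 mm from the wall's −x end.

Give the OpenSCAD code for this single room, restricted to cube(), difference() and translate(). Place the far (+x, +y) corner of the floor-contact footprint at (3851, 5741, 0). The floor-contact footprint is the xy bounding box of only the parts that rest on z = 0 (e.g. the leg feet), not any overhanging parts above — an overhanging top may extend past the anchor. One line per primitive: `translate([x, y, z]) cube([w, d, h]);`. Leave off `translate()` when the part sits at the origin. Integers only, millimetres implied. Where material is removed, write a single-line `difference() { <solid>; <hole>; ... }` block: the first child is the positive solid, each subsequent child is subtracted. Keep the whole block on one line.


difference() { translate([121, 121, 0]) cube([3730, 221, 2580]); translate([1437, 121, 0]) cube([877, 221, 2037]); }
translate([121, 5520, 0]) cube([3730, 221, 2580]);
translate([121, 342, 0]) cube([221, 5178, 2580]);
translate([3630, 342, 0]) cube([221, 5178, 2580]);


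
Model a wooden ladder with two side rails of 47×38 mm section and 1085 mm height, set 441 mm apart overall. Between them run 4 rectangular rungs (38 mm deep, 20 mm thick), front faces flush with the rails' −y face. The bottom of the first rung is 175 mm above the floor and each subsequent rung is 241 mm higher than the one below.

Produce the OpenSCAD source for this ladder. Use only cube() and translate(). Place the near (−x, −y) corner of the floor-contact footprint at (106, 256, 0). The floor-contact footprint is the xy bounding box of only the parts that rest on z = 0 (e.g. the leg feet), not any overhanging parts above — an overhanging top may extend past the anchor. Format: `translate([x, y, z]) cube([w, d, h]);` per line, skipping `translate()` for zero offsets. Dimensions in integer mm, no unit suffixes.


// rung span = 441 - 2*47 = 347
// rung[k] z = 175 + k*241
translate([106, 256, 0]) cube([47, 38, 1085]);
translate([500, 256, 0]) cube([47, 38, 1085]);
translate([153, 256, 175]) cube([347, 38, 20]);
translate([153, 256, 416]) cube([347, 38, 20]);
translate([153, 256, 657]) cube([347, 38, 20]);
translate([153, 256, 898]) cube([347, 38, 20]);


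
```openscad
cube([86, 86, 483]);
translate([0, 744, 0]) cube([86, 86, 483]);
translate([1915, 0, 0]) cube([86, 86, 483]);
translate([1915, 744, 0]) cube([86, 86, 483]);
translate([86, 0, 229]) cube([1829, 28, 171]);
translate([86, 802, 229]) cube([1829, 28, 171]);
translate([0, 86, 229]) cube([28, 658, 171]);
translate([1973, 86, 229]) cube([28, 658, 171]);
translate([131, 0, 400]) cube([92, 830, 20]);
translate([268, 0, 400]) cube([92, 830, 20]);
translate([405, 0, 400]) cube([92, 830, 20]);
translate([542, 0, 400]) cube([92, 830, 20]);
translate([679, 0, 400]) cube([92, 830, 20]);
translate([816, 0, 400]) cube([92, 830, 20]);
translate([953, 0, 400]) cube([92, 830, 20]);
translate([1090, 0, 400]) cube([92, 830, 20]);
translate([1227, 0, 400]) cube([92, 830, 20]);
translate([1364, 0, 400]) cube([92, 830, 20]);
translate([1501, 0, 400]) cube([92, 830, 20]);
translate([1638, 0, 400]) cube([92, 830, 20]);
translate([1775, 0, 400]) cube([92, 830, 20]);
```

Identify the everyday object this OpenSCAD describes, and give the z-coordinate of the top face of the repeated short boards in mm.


A bed frame. The slat-top height is 420 mm.

Four posts, four rails, and a row of slats — a bed frame. Slats sit on the rails at z = 229 + 171 = 400; with slat thickness 20, the top is 420 mm.


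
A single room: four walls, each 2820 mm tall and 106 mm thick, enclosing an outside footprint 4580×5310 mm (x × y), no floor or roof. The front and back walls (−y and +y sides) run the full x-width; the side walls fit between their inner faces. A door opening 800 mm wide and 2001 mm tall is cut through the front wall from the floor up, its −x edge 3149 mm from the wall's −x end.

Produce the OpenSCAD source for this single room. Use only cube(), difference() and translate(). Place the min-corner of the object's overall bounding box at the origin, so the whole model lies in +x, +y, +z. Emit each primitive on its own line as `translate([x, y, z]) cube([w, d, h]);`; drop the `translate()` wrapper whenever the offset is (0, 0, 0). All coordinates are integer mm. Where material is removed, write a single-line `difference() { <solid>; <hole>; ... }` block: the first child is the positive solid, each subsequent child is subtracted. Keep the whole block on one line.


difference() { cube([4580, 106, 2820]); translate([3149, 0, 0]) cube([800, 106, 2001]); }
translate([0, 5204, 0]) cube([4580, 106, 2820]);
translate([0, 106, 0]) cube([106, 5098, 2820]);
translate([4474, 106, 0]) cube([106, 5098, 2820]);


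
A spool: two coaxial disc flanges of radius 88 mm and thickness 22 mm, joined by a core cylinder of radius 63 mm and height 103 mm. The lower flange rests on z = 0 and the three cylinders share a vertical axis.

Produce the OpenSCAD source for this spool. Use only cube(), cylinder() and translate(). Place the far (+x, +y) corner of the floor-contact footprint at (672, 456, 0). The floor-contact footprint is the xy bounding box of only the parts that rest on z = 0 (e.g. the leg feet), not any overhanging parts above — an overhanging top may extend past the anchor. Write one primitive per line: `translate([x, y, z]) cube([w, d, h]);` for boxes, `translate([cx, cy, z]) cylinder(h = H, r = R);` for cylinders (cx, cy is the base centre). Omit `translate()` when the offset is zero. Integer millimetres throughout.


translate([584, 368, 0]) cylinder(h = 22, r = 88);
translate([584, 368, 22]) cylinder(h = 103, r = 63);
translate([584, 368, 125]) cylinder(h = 22, r = 88);


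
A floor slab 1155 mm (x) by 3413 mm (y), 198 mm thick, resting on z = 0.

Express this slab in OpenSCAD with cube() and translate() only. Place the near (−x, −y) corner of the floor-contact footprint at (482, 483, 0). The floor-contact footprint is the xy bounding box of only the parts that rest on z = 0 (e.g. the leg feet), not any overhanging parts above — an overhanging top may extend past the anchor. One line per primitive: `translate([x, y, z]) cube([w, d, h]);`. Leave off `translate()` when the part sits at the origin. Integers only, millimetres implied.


translate([482, 483, 0]) cube([1155, 3413, 198]);


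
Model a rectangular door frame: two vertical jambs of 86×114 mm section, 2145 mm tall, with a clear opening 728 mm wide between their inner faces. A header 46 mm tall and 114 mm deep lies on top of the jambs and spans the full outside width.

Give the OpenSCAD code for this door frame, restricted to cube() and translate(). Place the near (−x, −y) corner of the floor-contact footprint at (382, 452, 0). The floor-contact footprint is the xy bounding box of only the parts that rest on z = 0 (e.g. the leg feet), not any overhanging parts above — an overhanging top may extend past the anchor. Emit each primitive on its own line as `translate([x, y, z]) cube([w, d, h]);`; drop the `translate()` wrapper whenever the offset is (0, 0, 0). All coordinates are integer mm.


translate([382, 452, 0]) cube([86, 114, 2145]);
translate([1196, 452, 0]) cube([86, 114, 2145]);
translate([382, 452, 2145]) cube([900, 114, 46]);


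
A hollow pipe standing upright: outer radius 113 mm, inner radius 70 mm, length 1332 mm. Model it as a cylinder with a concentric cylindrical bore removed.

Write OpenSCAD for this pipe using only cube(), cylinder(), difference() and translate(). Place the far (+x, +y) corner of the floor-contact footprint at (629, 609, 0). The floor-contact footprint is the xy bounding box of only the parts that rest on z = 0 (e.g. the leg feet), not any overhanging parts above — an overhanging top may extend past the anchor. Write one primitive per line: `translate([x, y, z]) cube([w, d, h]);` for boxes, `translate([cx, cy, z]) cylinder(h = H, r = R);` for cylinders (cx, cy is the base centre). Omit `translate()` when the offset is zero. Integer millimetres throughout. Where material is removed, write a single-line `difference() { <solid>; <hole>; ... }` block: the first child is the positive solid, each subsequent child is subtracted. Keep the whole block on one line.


difference() { translate([516, 496, 0]) cylinder(h = 1332, r = 113); translate([516, 496, 0]) cylinder(h = 1332, r = 70); }


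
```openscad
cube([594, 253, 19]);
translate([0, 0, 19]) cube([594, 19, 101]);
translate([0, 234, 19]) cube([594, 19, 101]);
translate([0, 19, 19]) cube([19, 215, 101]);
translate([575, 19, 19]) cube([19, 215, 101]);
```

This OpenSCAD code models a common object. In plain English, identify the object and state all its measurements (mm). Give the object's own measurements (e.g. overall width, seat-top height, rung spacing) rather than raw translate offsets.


An open-topped rectangular box: outside dimensions 594×253×120 mm, with a uniform wall and base thickness of 19 mm. The base is a full 594×253 slab on the floor; four walls sit on top of the base. The front and back walls (the −y and +y sides) span the full width; the two side walls fit between them.
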